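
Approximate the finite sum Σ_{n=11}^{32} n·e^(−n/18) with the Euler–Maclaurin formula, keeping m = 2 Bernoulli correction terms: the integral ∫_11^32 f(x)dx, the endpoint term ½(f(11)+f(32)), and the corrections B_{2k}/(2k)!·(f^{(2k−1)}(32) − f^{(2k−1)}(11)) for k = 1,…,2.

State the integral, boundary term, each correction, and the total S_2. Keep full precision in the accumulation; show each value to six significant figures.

∫_11^32 x·e^(−x/18) dx evaluates to 131.202.
Endpoint term: (f(11) + f(32))/2 = (5.97022 + 5.40843)/2 = 5.68932.
So far: 136.892.
Order-1 term: 1/12 · (-0.131455 − 0.211068) = -0.0285436.
After k=1: 136.863.
Order-2 term: −1/720 · (0.000637567 − 0.00400174) = 4.67246e-06.

S_2 ≈ 136.863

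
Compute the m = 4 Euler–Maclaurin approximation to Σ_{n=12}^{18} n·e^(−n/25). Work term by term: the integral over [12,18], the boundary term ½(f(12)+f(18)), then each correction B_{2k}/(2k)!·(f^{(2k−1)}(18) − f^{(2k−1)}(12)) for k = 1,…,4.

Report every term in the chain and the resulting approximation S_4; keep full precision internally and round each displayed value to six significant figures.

S_4 ≈ 57.1940

∫_12^18 x·e^(−x/25) dx evaluates to 49.1160.
Boundary: ½(f(12) + f(18)) = ½(7.42540 + 8.76154) = 8.09347.
Running total after boundary: 57.2094.
Correction k=1: B_{2}/2! · (f^{(1)}(18) − f^{(1)}(12)) = 1/12 · (0.136291 − 0.321767) = -0.0154564.
After k=1: 57.1940.
Correction k=2: B_{4}/4! · (f^{(3)}(18) − f^{(3)}(12)) = −1/720 · (0.00177567 − 0.00249493) = 9.98976e-07.
After k=2: 57.1940.
Correction k=3: B_{6}/6! · (f^{(5)}(18) − f^{(5)}(12)) = 1/30240 · (5.33325e-06 − 7.16007e-06) = -6.04107e-11.
After k=3: 57.1940.
Correction k=4: B_{8}/8! · (f^{(7)}(18) − f^{(7)}(12)) = −1/1209600 · (1.25207e-08 − 1.65252e-08) = 3.31061e-15.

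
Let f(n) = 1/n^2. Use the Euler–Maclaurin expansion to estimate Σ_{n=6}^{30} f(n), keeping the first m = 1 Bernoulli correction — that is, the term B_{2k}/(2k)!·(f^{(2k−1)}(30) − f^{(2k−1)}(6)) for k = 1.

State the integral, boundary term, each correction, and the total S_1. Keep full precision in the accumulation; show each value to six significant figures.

S_1 ≈ 0.148543

∫_6^30 1/x^2 dx evaluates to 0.133333.
Endpoint term: (f(6) + f(30))/2 = (0.0277778 + 0.00111111)/2 = 0.0144444.
Running total after boundary: 0.147778.
Order-1 term: 1/12 · (-7.40741e-05 − (-0.00925926)) = 0.000765432.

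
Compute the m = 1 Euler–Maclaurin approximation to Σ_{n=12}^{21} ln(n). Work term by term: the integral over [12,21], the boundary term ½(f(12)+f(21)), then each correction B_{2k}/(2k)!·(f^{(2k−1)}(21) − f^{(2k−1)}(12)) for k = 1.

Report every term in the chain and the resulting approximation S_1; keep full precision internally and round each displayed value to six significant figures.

S_1 ≈ 27.8778

The integral term ∫_12^21 ln(x) dx = 25.1161.
½[f(12) + f(21)] = ½[2.48491 + 3.04452] = 2.76471.
Integral + boundary = 27.8808.
Correction k=1: B_{2}/2! · (f^{(1)}(21) − f^{(1)}(12)) = 1/12 · (0.0476190 − 0.0833333) = -0.00297619.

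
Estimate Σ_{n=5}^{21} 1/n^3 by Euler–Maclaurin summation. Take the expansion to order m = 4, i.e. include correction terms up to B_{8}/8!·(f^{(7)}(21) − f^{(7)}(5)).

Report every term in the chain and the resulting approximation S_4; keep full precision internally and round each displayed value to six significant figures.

Integral: ∫_5^21 1/x^3 dx = 0.0188662.
½[f(5) + f(21)] = ½[0.00800000 + 0.000107980] = 0.00405399.
Running total after boundary: 0.0229202.
Correction k=1: B_{2}/2! · (f^{(1)}(21) − f^{(1)}(5)) = 1/12 · (-1.54257e-05 − (-0.00480000)) = 0.000398715.
Running total after k=1: 0.0233189.
Correction k=2: B_{4}/4! · (f^{(3)}(21) − f^{(3)}(5)) = −1/720 · (-6.99577e-07 − (-0.00384000)) = -5.33236e-06.
Running total after k=2: 0.0233136.
Correction k=3: B_{6}/6! · (f^{(5)}(21) − f^{(5)}(5)) = 1/30240 · (-6.66264e-08 − (-0.00645120)) = 2.13331e-07.
Running total after k=3: 0.0233138.
Correction k=4: B_{8}/8! · (f^{(7)}(21) − f^{(7)}(5)) = −1/1209600 · (-1.08778e-08 − (-0.0185795)) = -1.53600e-08.

S_4 ≈ 0.0233138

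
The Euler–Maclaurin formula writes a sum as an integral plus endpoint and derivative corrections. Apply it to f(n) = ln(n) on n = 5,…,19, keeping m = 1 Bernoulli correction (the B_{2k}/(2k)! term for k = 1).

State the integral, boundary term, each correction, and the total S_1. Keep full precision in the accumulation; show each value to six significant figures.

The integral term ∫_5^19 ln(x) dx = 33.8972.
½[f(5) + f(19)] = ½[1.60944 + 2.94444] = 2.27694.
Running total after boundary: 36.1741.
Correction k=1: B_{2}/2! · (f^{(1)}(19) − f^{(1)}(5)) = 1/12 · (0.0526316 − 0.200000) = -0.0122807.

S_1 ≈ 36.1618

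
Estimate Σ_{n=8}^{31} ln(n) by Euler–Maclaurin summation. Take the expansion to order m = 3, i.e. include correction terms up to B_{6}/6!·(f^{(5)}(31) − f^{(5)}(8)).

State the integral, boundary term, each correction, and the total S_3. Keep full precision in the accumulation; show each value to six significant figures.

S_3 ≈ 69.5671

Integral: ∫_8^31 ln(x) dx = 66.8181.
Boundary: ½(f(8) + f(31)) = ½(2.07944 + 3.43399) = 2.75671.
Running total after boundary: 69.5748.
Correction k=1: B_{2}/2! · (f^{(1)}(31) − f^{(1)}(8)) = 1/12 · (0.0322581 − 0.125000) = -0.00772849.
Partial sum through k=1: 69.5671.
Correction k=2: B_{4}/4! · (f^{(3)}(31) − f^{(3)}(8)) = −1/720 · (6.71344e-05 − 0.00390625) = 5.33211e-06.
Partial sum through k=2: 69.5671.
Correction k=3: B_{6}/6! · (f^{(5)}(31) − f^{(5)}(8)) = 1/30240 · (8.38306e-07 − 0.000732422) = -2.41926e-08.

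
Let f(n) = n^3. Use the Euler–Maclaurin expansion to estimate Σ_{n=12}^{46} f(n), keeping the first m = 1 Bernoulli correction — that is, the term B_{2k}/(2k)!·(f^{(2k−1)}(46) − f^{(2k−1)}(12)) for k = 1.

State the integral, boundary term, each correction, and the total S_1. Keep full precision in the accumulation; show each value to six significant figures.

S_1 ≈ 1.16420e+06

The integral term ∫_12^46 x^3 dx = 1.11418e+06.
½[f(12) + f(46)] = ½[1728.00 + 97336.0] = 49532.0.
Running total after boundary: 1.16371e+06.
k=1: B_{2}/(2)! × [f^{(1)}(46) − f^{(1)}(12)] = 1/12 × (6348.00 − 432.000) = 493.000.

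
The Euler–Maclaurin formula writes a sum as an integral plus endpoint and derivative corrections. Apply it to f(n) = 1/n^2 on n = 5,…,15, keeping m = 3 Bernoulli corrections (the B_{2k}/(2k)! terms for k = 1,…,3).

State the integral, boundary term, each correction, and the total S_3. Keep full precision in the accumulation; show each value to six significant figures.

The integral term ∫_5^15 1/x^2 dx = 0.133333.
½[f(5) + f(15)] = ½[0.0400000 + 0.00444444] = 0.0222222.
Running total after boundary: 0.155556.
Correction k=1: B_{2}/2! · (f^{(1)}(15) − f^{(1)}(5)) = 1/12 · (-0.000592593 − (-0.0160000)) = 0.00128395.
Running total after k=1: 0.156840.
Correction k=2: B_{4}/4! · (f^{(3)}(15) − f^{(3)}(5)) = −1/720 · (-3.16049e-05 − (-0.00768000)) = -1.06228e-05.
Running total after k=2: 0.156829.
Correction k=3: B_{6}/6! · (f^{(5)}(15) − f^{(5)}(5)) = 1/30240 · (-4.21399e-06 − (-0.00921600)) = 3.04623e-07.

S_3 ≈ 0.156829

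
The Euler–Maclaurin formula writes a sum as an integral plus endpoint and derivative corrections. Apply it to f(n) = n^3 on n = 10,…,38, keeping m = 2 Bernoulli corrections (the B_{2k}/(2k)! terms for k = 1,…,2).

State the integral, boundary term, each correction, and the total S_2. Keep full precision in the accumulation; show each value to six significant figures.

The integral term ∫_10^38 x^3 dx = 518784.
Endpoint term: (f(10) + f(38))/2 = (1000.00 + 54872.0)/2 = 27936.0.
So far: 546720.
Order-1 term: 1/12 · (4332.00 − 300.000) = 336.000.
Running total after k=1: 547056.
Order-2 term: −1/720 · (6.00000 − 6.00000) = 0.00000.

S_2 ≈ 547056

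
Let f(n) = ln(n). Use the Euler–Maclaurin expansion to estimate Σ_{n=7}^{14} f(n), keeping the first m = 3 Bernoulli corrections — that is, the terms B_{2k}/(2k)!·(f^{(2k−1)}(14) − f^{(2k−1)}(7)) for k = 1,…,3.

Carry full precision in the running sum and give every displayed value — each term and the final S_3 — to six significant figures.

S_3 ≈ 18.6120

∫_7^14 ln(x) dx evaluates to 16.3254.
Boundary: ½(f(7) + f(14)) = ½(1.94591 + 2.63906) = 2.29248.
So far: 18.6179.
Correction k=1: B_{2}/2! · (f^{(1)}(14) − f^{(1)}(7)) = 1/12 · (0.0714286 − 0.142857) = -0.00595238.
After k=1: 18.6120.
Correction k=2: B_{4}/4! · (f^{(3)}(14) − f^{(3)}(7)) = −1/720 · (0.000728863 − 0.00583090) = 7.08617e-06.
After k=2: 18.6120.
Correction k=3: B_{6}/6! · (f^{(5)}(14) − f^{(5)}(7)) = 1/30240 · (4.46243e-05 − 0.00142798) = -4.57458e-08.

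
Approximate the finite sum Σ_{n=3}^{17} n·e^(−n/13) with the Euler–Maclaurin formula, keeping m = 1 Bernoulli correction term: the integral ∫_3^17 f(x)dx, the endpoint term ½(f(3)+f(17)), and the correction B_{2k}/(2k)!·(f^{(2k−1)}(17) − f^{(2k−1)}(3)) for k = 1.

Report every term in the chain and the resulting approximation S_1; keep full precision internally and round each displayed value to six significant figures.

S_1 ≈ 63.0948

Integral: ∫_3^17 x·e^(−x/13) dx = 59.6630.
Endpoint term: (f(3) + f(17))/2 = (2.38177 + 4.59754)/2 = 3.48965.
Running total after boundary: 63.1526.
Order-1 term: 1/12 · (-0.0832134 − 0.610710) = -0.0578269.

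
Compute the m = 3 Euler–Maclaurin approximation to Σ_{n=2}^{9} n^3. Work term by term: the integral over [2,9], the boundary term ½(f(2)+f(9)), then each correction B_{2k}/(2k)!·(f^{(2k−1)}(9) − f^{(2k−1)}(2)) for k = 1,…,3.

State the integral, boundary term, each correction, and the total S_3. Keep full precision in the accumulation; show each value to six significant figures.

S_3 ≈ 2024.00

The integral term ∫_2^9 x^3 dx = 1636.25.
Endpoint term: (f(2) + f(9))/2 = (8.00000 + 729.000)/2 = 368.500.
Running total after boundary: 2004.75.
k=1: B_{2}/(2)! × [f^{(1)}(9) − f^{(1)}(2)] = 1/12 × (243.000 − 12.0000) = 19.2500.
Running total after k=1: 2024.00.
k=2: B_{4}/(4)! × [f^{(3)}(9) − f^{(3)}(2)] = −1/720 × (6.00000 − 6.00000) = 0.00000.
Running total after k=2: 2024.00.
k=3: B_{6}/(6)! × [f^{(5)}(9) − f^{(5)}(2)] = 1/30240 × (0.00000 − 0.00000) = 0.00000.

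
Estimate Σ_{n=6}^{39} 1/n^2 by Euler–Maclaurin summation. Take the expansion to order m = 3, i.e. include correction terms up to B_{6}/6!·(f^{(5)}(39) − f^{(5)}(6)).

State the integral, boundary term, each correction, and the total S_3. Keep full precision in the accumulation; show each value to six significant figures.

S_3 ≈ 0.156008

The integral term ∫_6^39 1/x^2 dx = 0.141026.
Endpoint term: (f(6) + f(39))/2 = (0.0277778 + 0.000657462)/2 = 0.0142176.
So far: 0.155243.
Order-1 term: 1/12 · (-3.37160e-05 − (-0.00925926)) = 0.000768795.
Running total after k=1: 0.156012.
Order-2 term: −1/720 · (-2.66004e-07 − (-0.00308642)) = -4.28632e-06.
Running total after k=2: 0.156008.
Order-3 term: 1/30240 · (-5.24663e-09 − (-0.00257202)) = 8.50533e-08.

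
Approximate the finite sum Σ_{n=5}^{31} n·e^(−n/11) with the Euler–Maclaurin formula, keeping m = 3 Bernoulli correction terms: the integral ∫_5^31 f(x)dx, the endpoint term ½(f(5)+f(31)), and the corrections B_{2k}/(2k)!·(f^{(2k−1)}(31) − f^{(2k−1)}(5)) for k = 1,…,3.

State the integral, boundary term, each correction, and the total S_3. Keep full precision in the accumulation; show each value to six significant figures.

S_3 ≈ 86.6001

∫_5^31 x·e^(−x/11) dx evaluates to 84.1255.
Endpoint term: (f(5) + f(31))/2 = (3.17368 + 1.85115)/2 = 2.51241.
So far: 86.6380.
Order-1 term: 1/12 · (-0.108572 − 0.346220) = -0.0378993.
After k=1: 86.6001.
Order-2 term: −1/720 · (8.97286e-05 − 0.0133528) = 1.84210e-05.
After k=2: 86.6001.
Order-3 term: 1/30240 · (8.89871e-06 − 0.000197061) = -6.22229e-09.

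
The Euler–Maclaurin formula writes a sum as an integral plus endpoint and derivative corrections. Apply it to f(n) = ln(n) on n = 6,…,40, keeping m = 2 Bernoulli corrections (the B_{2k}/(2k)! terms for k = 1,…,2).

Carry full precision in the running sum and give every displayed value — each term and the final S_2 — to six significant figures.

S_2 ≈ 105.533

The integral term ∫_6^40 ln(x) dx = 102.805.
Boundary: ½(f(6) + f(40)) = ½(1.79176 + 3.68888) = 2.74032.
Running total after boundary: 105.545.
k=1: B_{2}/(2)! × [f^{(1)}(40) − f^{(1)}(6)] = 1/12 × (0.0250000 − 0.166667) = -0.0118056.
Partial sum through k=1: 105.533.
k=2: B_{4}/(4)! × [f^{(3)}(40) − f^{(3)}(6)] = −1/720 × (3.12500e-05 − 0.00925926) = 1.28167e-05.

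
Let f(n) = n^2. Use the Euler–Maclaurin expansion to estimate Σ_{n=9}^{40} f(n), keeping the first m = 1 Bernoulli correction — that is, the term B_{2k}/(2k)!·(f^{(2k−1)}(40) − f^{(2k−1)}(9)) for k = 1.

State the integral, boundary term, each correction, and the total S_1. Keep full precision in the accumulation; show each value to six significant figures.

The integral term ∫_9^40 x^2 dx = 21090.3.
Endpoint term: (f(9) + f(40))/2 = (81.0000 + 1600.00)/2 = 840.500.
So far: 21930.8.
Order-1 term: 1/12 · (80.0000 − 18.0000) = 5.16667.

S_1 ≈ 21936.0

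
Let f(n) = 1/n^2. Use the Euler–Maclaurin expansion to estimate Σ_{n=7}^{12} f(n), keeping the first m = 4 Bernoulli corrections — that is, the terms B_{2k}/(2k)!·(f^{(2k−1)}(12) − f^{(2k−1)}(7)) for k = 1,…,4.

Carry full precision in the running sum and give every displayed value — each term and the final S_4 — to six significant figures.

∫_7^12 1/x^2 dx evaluates to 0.0595238.
Endpoint term: (f(7) + f(12))/2 = (0.0204082 + 0.00694444)/2 = 0.0136763.
So far: 0.0732001.
Order-1 term: 1/12 · (-0.00115741 − (-0.00583090)) = 0.000389458.
Running total after k=1: 0.0735896.
Order-2 term: −1/720 · (-9.64506e-05 − (-0.00142798)) = -1.84934e-06.
Running total after k=2: 0.0735877.
Order-3 term: 1/30240 · (-2.00939e-05 − (-0.000874271)) = 2.82466e-08.
Running total after k=3: 0.0735878.
Order-4 term: −1/1209600 · (-7.81429e-06 − (-0.000999167)) = -8.19571e-10.

S_4 ≈ 0.0735877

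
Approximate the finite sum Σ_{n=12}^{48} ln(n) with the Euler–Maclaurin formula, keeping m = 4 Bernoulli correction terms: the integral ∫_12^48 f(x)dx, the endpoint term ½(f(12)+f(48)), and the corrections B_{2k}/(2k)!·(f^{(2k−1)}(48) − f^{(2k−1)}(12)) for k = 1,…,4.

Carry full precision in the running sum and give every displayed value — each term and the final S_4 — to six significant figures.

S_4 ≈ 123.172

∫_12^48 ln(x) dx evaluates to 119.999.
Endpoint term: (f(12) + f(48))/2 = (2.48491 + 3.87120)/2 = 3.17805.
So far: 123.177.
Order-1 term: 1/12 · (0.0208333 − 0.0833333) = -0.00520833.
After k=1: 123.172.
Order-2 term: −1/720 · (1.80845e-05 − 0.00115741) = 1.58239e-06.
After k=2: 123.172.
Order-3 term: 1/30240 · (9.41901e-08 − 9.64506e-05) = -3.18639e-09.
After k=3: 123.172.
Order-4 term: −1/1209600 · (1.22643e-09 − 2.00939e-05) = 1.66110e-11.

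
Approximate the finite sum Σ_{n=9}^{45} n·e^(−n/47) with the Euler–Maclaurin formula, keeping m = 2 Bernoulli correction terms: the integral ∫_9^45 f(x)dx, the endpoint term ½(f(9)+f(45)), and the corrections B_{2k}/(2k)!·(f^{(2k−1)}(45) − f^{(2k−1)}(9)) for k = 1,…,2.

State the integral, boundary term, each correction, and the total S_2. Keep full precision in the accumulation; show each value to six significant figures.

S_2 ≈ 525.754

Integral: ∫_9^45 x·e^(−x/47) dx = 513.456.
Endpoint term: (f(9) + f(45))/2 = (7.43156 + 17.2742)/2 = 12.3529.
So far: 525.809.
k=1: B_{2}/(2)! × [f^{(1)}(45) − f^{(1)}(9)] = 1/12 × (0.0163350 − 0.667610) = -0.0542729.
Running total after k=1: 525.754.
k=2: B_{4}/(4)! × [f^{(3)}(45) − f^{(3)}(9)] = −1/720 × (0.000354947 − 0.00104983) = 9.65110e-07.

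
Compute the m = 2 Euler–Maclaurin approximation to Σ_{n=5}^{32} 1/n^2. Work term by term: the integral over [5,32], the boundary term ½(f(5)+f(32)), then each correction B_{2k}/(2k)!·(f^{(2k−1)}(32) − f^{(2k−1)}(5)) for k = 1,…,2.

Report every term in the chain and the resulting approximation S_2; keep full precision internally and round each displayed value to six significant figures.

S_2 ≈ 0.190556

∫_5^32 1/x^2 dx evaluates to 0.168750.
Endpoint term: (f(5) + f(32))/2 = (0.0400000 + 0.000976562)/2 = 0.0204883.
Running total after boundary: 0.189238.
k=1: B_{2}/(2)! × [f^{(1)}(32) − f^{(1)}(5)] = 1/12 × (-6.10352e-05 − (-0.0160000)) = 0.00132825.
Running total after k=1: 0.190567.
k=2: B_{4}/(4)! × [f^{(3)}(32) − f^{(3)}(5)] = −1/720 × (-7.15256e-07 − (-0.00768000)) = -1.06657e-05.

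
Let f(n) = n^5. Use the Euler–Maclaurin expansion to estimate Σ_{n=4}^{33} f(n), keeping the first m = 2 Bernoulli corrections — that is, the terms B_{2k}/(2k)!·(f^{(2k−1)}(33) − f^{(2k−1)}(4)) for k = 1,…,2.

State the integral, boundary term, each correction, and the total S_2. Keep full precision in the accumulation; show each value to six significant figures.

The integral term ∫_4^33 x^5 dx = 2.15244e+08.
½[f(4) + f(33)] = ½[1024.00 + 3.91354e+07] = 1.95682e+07.
Running total after boundary: 2.34812e+08.
k=1: B_{2}/(2)! × [f^{(1)}(33) − f^{(1)}(4)] = 1/12 × (5.92960e+06 − 1280.00) = 494027.
After k=1: 2.35306e+08.
k=2: B_{4}/(4)! × [f^{(3)}(33) − f^{(3)}(4)] = −1/720 × (65340.0 − 960.000) = -89.4167.

S_2 ≈ 2.35306e+08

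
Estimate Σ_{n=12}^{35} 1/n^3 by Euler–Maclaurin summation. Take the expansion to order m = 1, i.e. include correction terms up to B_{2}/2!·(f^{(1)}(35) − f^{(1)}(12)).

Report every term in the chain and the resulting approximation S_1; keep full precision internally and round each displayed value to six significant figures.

The integral term ∫_12^35 1/x^3 dx = 0.00306406.
Boundary: ½(f(12) + f(35)) = ½(0.000578704 + 2.33236e-05) = 0.000301014.
Integral + boundary = 0.00336507.
k=1: B_{2}/(2)! × [f^{(1)}(35) − f^{(1)}(12)] = 1/12 × (-1.99917e-06 − (-0.000144676)) = 1.18897e-05.

S_1 ≈ 0.00337696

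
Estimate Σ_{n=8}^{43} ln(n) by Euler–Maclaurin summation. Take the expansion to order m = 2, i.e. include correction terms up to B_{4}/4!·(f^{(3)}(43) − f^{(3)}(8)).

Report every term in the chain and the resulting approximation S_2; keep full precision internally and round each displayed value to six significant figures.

S_2 ≈ 113.008

∫_8^43 ln(x) dx evaluates to 110.096.
Boundary: ½(f(8) + f(43)) = ½(2.07944 + 3.76120) = 2.92032.
Integral + boundary = 113.016.
Correction k=1: B_{2}/2! · (f^{(1)}(43) − f^{(1)}(8)) = 1/12 · (0.0232558 − 0.125000) = -0.00847868.
Partial sum through k=1: 113.008.
Correction k=2: B_{4}/4! · (f^{(3)}(43) − f^{(3)}(8)) = −1/720 · (2.51550e-05 − 0.00390625) = 5.39041e-06.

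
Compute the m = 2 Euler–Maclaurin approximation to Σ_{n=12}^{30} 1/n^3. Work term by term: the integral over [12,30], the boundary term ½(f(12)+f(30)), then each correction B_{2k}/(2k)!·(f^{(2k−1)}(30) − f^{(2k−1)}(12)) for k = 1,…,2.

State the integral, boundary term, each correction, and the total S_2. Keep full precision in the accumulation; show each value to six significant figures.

S_2 ≈ 0.00323626

The integral term ∫_12^30 1/x^3 dx = 0.00291667.
Boundary: ½(f(12) + f(30)) = ½(0.000578704 + 3.70370e-05) = 0.000307870.
Integral + boundary = 0.00322454.
Correction k=1: B_{2}/2! · (f^{(1)}(30) − f^{(1)}(12)) = 1/12 · (-3.70370e-06 − (-0.000144676)) = 1.17477e-05.
Running total after k=1: 0.00323628.
Correction k=2: B_{4}/4! · (f^{(3)}(30) − f^{(3)}(12)) = −1/720 · (-8.23045e-08 − (-2.00939e-05)) = -2.77939e-08.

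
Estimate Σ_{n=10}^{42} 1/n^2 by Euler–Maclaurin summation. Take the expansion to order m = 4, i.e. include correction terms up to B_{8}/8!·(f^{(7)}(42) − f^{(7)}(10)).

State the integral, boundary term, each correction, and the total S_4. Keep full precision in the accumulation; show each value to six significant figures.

Integral: ∫_10^42 1/x^2 dx = 0.0761905.
Boundary: ½(f(10) + f(42)) = ½(0.0100000 + 0.000566893) = 0.00528345.
So far: 0.0814739.
k=1: B_{2}/(2)! × [f^{(1)}(42) − f^{(1)}(10)] = 1/12 × (-2.69949e-05 − (-0.00200000)) = 0.000164417.
After k=1: 0.0816383.
k=2: B_{4}/(4)! × [f^{(3)}(42) − f^{(3)}(10)] = −1/720 × (-1.83639e-07 − (-0.000240000)) = -3.33078e-07.
After k=2: 0.0816380.
k=3: B_{6}/(6)! × [f^{(5)}(42) − f^{(5)}(10)] = 1/30240 × (-3.12311e-09 − (-7.20000e-05)) = 2.38085e-09.
After k=3: 0.0816380.
k=4: B_{8}/(8)! × [f^{(7)}(42) − f^{(7)}(10)] = −1/1209600 × (-9.91464e-11 − (-4.03200e-05)) = -3.33333e-11.

S_4 ≈ 0.0816380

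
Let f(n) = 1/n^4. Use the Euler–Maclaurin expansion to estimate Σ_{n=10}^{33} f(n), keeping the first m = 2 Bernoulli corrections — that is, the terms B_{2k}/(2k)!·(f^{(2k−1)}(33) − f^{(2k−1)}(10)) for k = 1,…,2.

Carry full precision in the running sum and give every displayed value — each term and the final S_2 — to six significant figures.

S_2 ≈ 0.000377788

∫_10^33 1/x^4 dx evaluates to 0.000324058.
Endpoint term: (f(10) + f(33))/2 = (0.000100000 + 8.43226e-07)/2 = 5.04216e-05.
Integral + boundary = 0.000374479.
Order-1 term: 1/12 · (-1.02209e-07 − (-4.00000e-05)) = 3.32482e-06.
Partial sum through k=1: 0.000377804.
Order-2 term: −1/720 · (-2.81568e-09 − (-1.20000e-05)) = -1.66628e-08.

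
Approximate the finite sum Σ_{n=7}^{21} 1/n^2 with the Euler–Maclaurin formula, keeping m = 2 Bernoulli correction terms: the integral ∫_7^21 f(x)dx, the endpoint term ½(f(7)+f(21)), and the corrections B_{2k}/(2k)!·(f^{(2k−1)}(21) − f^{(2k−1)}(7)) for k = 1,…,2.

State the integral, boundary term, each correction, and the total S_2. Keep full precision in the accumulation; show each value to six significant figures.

S_2 ≈ 0.107042

Integral: ∫_7^21 1/x^2 dx = 0.0952381.
Boundary: ½(f(7) + f(21)) = ½(0.0204082 + 0.00226757) = 0.0113379.
Running total after boundary: 0.106576.
k=1: B_{2}/(2)! × [f^{(1)}(21) − f^{(1)}(7)] = 1/12 × (-0.000215959 − (-0.00583090)) = 0.000467912.
Running total after k=1: 0.107044.
k=2: B_{4}/(4)! × [f^{(3)}(21) − f^{(3)}(7)] = −1/720 × (-5.87645e-06 − (-0.00142798)) = -1.97514e-06.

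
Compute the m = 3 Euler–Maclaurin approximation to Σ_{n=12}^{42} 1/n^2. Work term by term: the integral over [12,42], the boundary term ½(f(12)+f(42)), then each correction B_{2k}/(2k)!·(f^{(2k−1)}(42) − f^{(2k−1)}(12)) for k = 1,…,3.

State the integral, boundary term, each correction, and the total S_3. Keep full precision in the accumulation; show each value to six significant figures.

The integral term ∫_12^42 1/x^2 dx = 0.0595238.
½[f(12) + f(42)] = ½[0.00694444 + 0.000566893] = 0.00375567.
So far: 0.0632795.
Order-1 term: 1/12 · (-2.69949e-05 − (-0.00115741)) = 9.42010e-05.
Partial sum through k=1: 0.0633737.
Order-2 term: −1/720 · (-1.83639e-07 − (-9.64506e-05)) = -1.33704e-07.
Partial sum through k=2: 0.0633735.
Order-3 term: 1/30240 · (-3.12311e-09 − (-2.00939e-05)) = 6.64377e-10.

S_3 ≈ 0.0633735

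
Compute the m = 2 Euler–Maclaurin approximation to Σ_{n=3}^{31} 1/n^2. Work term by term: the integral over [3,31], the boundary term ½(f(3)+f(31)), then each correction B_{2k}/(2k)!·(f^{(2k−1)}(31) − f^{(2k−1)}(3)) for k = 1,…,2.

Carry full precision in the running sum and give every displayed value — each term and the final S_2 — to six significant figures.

∫_3^31 1/x^2 dx evaluates to 0.301075.
½[f(3) + f(31)] = ½[0.111111 + 0.00104058] = 0.0560758.
So far: 0.357151.
Order-1 term: 1/12 · (-6.71344e-05 − (-0.0740741)) = 0.00616724.
Partial sum through k=1: 0.363318.
Order-2 term: −1/720 · (-8.38306e-07 − (-0.0987654)) = -0.000137173.

S_2 ≈ 0.363181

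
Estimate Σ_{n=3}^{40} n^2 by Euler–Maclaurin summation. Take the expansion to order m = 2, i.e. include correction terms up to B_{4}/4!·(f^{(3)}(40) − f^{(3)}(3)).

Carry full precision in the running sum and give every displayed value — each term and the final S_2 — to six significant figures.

S_2 ≈ 22135.0

The integral term ∫_3^40 x^2 dx = 21324.3.
½[f(3) + f(40)] = ½[9.00000 + 1600.00] = 804.500.
So far: 22128.8.
k=1: B_{2}/(2)! × [f^{(1)}(40) − f^{(1)}(3)] = 1/12 × (80.0000 − 6.00000) = 6.16667.
After k=1: 22135.0.
k=2: B_{4}/(4)! × [f^{(3)}(40) − f^{(3)}(3)] = −1/720 × (0.00000 − 0.00000) = 0.00000.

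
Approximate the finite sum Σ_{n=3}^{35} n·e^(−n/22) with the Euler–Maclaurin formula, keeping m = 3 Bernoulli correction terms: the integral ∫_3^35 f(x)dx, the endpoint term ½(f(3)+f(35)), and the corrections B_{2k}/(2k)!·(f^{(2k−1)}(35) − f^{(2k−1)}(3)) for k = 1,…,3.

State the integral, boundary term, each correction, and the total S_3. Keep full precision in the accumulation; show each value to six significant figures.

S_3 ≈ 229.200

∫_3^35 x·e^(−x/22) dx evaluates to 224.399.
½[f(3) + f(35)] = ½[2.61758 + 7.13091] = 4.87424.
So far: 229.273.
Order-1 term: 1/12 · (-0.120392 − 0.753545) = -0.0728280.
After k=1: 229.200.
Order-2 term: −1/720 · (0.000593158 − 0.00516239) = 6.34615e-06.
After k=2: 229.200.
Order-3 term: 1/30240 · (2.96500e-06 − 1.81154e-05) = -5.01006e-10.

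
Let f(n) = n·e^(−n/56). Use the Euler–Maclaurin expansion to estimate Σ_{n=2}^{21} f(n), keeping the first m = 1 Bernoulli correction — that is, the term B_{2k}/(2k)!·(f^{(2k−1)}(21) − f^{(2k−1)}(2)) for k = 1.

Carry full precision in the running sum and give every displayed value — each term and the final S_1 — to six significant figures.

S_1 ≈ 178.595

The integral term ∫_2^21 x·e^(−x/56) dx = 170.456.
½[f(2) + f(21)] = ½[1.92983 + 14.4331] = 8.18145.
So far: 178.637.
k=1: B_{2}/(2)! × [f^{(1)}(21) − f^{(1)}(2)] = 1/12 × (0.429556 − 0.930455) = -0.0417416.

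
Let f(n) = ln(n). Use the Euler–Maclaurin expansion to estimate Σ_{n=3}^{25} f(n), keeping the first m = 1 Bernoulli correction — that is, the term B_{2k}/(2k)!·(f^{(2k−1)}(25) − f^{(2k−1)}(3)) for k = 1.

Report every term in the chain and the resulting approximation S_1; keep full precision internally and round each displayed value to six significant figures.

The integral term ∫_3^25 ln(x) dx = 55.1761.
½[f(3) + f(25)] = ½[1.09861 + 3.21888] = 2.15874.
Running total after boundary: 57.3348.
k=1: B_{2}/(2)! × [f^{(1)}(25) − f^{(1)}(3)] = 1/12 × (0.0400000 − 0.333333) = -0.0244444.

S_1 ≈ 57.3104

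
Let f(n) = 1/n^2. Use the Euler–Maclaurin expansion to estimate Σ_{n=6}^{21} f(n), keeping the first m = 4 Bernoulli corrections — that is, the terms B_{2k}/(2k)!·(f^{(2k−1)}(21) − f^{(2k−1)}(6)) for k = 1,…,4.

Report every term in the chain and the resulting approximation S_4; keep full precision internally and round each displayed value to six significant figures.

Integral: ∫_6^21 1/x^2 dx = 0.119048.
Endpoint term: (f(6) + f(21))/2 = (0.0277778 + 0.00226757)/2 = 0.0150227.
Integral + boundary = 0.134070.
k=1: B_{2}/(2)! × [f^{(1)}(21) − f^{(1)}(6)] = 1/12 × (-0.000215959 − (-0.00925926)) = 0.000753608.
Partial sum through k=1: 0.134824.
k=2: B_{4}/(4)! × [f^{(3)}(21) − f^{(3)}(6)] = −1/720 × (-5.87645e-06 − (-0.00308642)) = -4.27853e-06.
Partial sum through k=2: 0.134820.
k=3: B_{6}/(6)! × [f^{(5)}(21) − f^{(5)}(6)] = 1/30240 × (-3.99758e-07 − (-0.00257202)) = 8.50402e-08.
Partial sum through k=3: 0.134820.
k=4: B_{8}/(8)! × [f^{(7)}(21) − f^{(7)}(6)] = −1/1209600 × (-5.07630e-08 − (-0.00400091)) = -3.30759e-09.

S_4 ≈ 0.134820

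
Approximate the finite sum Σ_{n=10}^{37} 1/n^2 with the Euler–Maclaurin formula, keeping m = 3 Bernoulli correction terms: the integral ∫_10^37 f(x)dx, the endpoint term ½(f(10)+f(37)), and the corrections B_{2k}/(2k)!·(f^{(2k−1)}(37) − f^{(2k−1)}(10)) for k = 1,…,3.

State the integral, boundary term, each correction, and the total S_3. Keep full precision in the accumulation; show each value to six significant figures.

Integral: ∫_10^37 1/x^2 dx = 0.0729730.
Boundary: ½(f(10) + f(37)) = ½(0.0100000 + 0.000730460) = 0.00536523.
Running total after boundary: 0.0783382.
Correction k=1: B_{2}/2! · (f^{(1)}(37) − f^{(1)}(10)) = 1/12 · (-3.94843e-05 − (-0.00200000)) = 0.000163376.
Running total after k=1: 0.0785016.
Correction k=2: B_{4}/4! · (f^{(3)}(37) − f^{(3)}(10)) = −1/720 · (-3.46101e-07 − (-0.000240000)) = -3.32853e-07.
Running total after k=2: 0.0785012.
Correction k=3: B_{6}/6! · (f^{(5)}(37) − f^{(5)}(10)) = 1/30240 · (-7.58439e-09 − (-7.20000e-05)) = 2.38070e-09.

S_3 ≈ 0.0785012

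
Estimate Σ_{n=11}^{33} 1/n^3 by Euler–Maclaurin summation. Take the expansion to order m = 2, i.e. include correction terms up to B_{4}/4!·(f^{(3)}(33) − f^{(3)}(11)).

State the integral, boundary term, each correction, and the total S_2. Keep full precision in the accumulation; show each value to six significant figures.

The integral term ∫_11^33 1/x^3 dx = 0.00367309.
Endpoint term: (f(11) + f(33))/2 = (0.000751315 + 2.78265e-05)/2 = 0.000389571.
Integral + boundary = 0.00406267.
Order-1 term: 1/12 · (-2.52968e-06 − (-0.000204904)) = 1.68645e-05.
After k=1: 0.00407953.
Order-2 term: −1/720 · (-4.64588e-08 − (-3.38684e-05)) = -4.69750e-08.

S_2 ≈ 0.00407948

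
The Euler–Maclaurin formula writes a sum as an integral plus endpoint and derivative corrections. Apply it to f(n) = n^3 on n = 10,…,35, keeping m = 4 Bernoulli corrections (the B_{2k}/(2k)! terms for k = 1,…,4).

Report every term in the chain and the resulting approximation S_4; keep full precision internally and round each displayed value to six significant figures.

S_4 ≈ 394875

The integral term ∫_10^35 x^3 dx = 372656.
Boundary: ½(f(10) + f(35)) = ½(1000.00 + 42875.0) = 21937.5.
Running total after boundary: 394594.
k=1: B_{2}/(2)! × [f^{(1)}(35) − f^{(1)}(10)] = 1/12 × (3675.00 − 300.000) = 281.250.
After k=1: 394875.
k=2: B_{4}/(4)! × [f^{(3)}(35) − f^{(3)}(10)] = −1/720 × (6.00000 − 6.00000) = 0.00000.
After k=2: 394875.
k=3: B_{6}/(6)! × [f^{(5)}(35) − f^{(5)}(10)] = 1/30240 × (0.00000 − 0.00000) = 0.00000.
After k=3: 394875.
k=4: B_{8}/(8)! × [f^{(7)}(35) − f^{(7)}(10)] = −1/1209600 × (0.00000 − 0.00000) = 0.00000.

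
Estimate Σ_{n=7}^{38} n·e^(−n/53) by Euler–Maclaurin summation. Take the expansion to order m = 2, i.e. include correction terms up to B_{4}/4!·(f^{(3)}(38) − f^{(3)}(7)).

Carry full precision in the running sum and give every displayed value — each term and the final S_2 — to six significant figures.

Integral: ∫_7^38 x·e^(−x/53) dx = 431.850.
Boundary: ½(f(7) + f(38)) = ½(6.13392 + 18.5525) = 12.3432.
Running total after boundary: 444.193.
k=1: B_{2}/(2)! × [f^{(1)}(38) − f^{(1)}(7)] = 1/12 × (0.138177 − 0.760540) = -0.0518637.
After k=1: 444.141.
k=2: B_{4}/(4)! × [f^{(3)}(38) − f^{(3)}(7)] = −1/720 × (0.000396805 − 0.000894657) = 6.91461e-07.

S_2 ≈ 444.141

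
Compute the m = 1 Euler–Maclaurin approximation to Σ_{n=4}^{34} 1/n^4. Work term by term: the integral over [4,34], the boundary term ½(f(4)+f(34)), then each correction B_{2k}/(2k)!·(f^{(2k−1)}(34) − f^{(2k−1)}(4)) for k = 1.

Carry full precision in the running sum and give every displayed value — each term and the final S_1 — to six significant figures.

S_1 ≈ 0.00747887

∫_4^34 1/x^4 dx evaluates to 0.00519985.
Boundary: ½(f(4) + f(34)) = ½(0.00390625 + 7.48315e-07) = 0.00195350.
So far: 0.00715335.
Order-1 term: 1/12 · (-8.80370e-08 − (-0.00390625)) = 0.000325513.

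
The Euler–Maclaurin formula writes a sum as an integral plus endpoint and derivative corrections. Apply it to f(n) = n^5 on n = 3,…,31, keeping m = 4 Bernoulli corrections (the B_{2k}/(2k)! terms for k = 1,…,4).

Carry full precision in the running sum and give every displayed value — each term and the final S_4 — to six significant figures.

∫_3^31 x^5 dx evaluates to 1.47917e+08.
Boundary: ½(f(3) + f(31)) = ½(243.000 + 2.86292e+07) = 1.43147e+07.
Running total after boundary: 1.62232e+08.
Order-1 term: 1/12 · (4.61760e+06 − 405.000) = 384767.
After k=1: 1.62617e+08.
Order-2 term: −1/720 · (57660.0 − 540.000) = -79.3333.
After k=2: 1.62617e+08.
Order-3 term: 1/30240 · (120.000 − 120.000) = 0.00000.
After k=3: 1.62617e+08.
Order-4 term: −1/1209600 · (0.00000 − 0.00000) = 0.00000.

S_4 ≈ 1.62617e+08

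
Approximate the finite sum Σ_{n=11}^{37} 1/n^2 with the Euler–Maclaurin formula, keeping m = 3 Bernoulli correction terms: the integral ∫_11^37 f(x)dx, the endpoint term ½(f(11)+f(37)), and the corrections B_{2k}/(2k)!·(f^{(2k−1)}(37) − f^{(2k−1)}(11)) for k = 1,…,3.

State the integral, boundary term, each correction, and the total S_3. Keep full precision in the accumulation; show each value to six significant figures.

S_3 ≈ 0.0685012

The integral term ∫_11^37 1/x^2 dx = 0.0638821.
Boundary: ½(f(11) + f(37)) = ½(0.00826446 + 0.000730460) = 0.00449746.
Running total after boundary: 0.0683795.
Correction k=1: B_{2}/2! · (f^{(1)}(37) − f^{(1)}(11)) = 1/12 · (-3.94843e-05 − (-0.00150263)) = 0.000121929.
Running total after k=1: 0.0685015.
Correction k=2: B_{4}/4! · (f^{(3)}(37) − f^{(3)}(11)) = −1/720 · (-3.46101e-07 − (-0.000149021)) = -2.06493e-07.
Running total after k=2: 0.0685012.
Correction k=3: B_{6}/6! · (f^{(5)}(37) − f^{(5)}(11)) = 1/30240 · (-7.58439e-09 − (-3.69474e-05)) = 1.22155e-09.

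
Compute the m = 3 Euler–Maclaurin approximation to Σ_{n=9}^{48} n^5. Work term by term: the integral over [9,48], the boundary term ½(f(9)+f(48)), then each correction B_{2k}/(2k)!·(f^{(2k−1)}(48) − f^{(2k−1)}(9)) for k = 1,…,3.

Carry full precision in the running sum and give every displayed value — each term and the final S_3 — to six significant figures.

S_3 ≈ 2.16798e+09

The integral term ∫_9^48 x^5 dx = 2.03834e+09.
Boundary: ½(f(9) + f(48)) = ½(59049.0 + 2.54804e+08) = 1.27432e+08.
Integral + boundary = 2.16577e+09.
k=1: B_{2}/(2)! × [f^{(1)}(48) − f^{(1)}(9)] = 1/12 × (2.65421e+07 − 32805.0) = 2.20911e+06.
After k=1: 2.16798e+09.
k=2: B_{4}/(4)! × [f^{(3)}(48) − f^{(3)}(9)] = −1/720 × (138240 − 4860.00) = -185.250.
After k=2: 2.16798e+09.
k=3: B_{6}/(6)! × [f^{(5)}(48) − f^{(5)}(9)] = 1/30240 × (120.000 − 120.000) = 0.00000.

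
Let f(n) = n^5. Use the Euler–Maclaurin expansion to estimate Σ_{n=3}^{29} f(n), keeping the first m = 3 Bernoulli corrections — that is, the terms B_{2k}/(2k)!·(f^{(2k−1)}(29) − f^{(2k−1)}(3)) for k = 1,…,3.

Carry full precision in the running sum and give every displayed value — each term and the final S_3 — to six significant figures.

Integral: ∫_3^29 x^5 dx = 9.91371e+07.
Boundary: ½(f(3) + f(29)) = ½(243.000 + 2.05111e+07) = 1.02557e+07.
Running total after boundary: 1.09393e+08.
Correction k=1: B_{2}/2! · (f^{(1)}(29) − f^{(1)}(3)) = 1/12 · (3.53640e+06 − 405.000) = 294667.
Running total after k=1: 1.09687e+08.
Correction k=2: B_{4}/4! · (f^{(3)}(29) − f^{(3)}(3)) = −1/720 · (50460.0 − 540.000) = -69.3333.
Running total after k=2: 1.09687e+08.
Correction k=3: B_{6}/6! · (f^{(5)}(29) − f^{(5)}(3)) = 1/30240 · (120.000 − 120.000) = 0.00000.

S_3 ≈ 1.09687e+08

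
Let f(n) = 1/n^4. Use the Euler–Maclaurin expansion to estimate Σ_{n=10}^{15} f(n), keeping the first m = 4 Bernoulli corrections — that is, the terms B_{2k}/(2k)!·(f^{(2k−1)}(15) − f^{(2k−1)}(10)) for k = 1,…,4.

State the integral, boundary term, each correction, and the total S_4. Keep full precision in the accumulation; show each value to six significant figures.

The integral term ∫_10^15 1/x^4 dx = 0.000234568.
½[f(10) + f(15)] = ½[0.000100000 + 1.97531e-05] = 5.98765e-05.
Running total after boundary: 0.000294444.
Correction k=1: B_{2}/2! · (f^{(1)}(15) − f^{(1)}(10)) = 1/12 · (-5.26749e-06 − (-4.00000e-05)) = 2.89438e-06.
After k=1: 0.000297339.
Correction k=2: B_{4}/4! · (f^{(3)}(15) − f^{(3)}(10)) = −1/720 · (-7.02332e-07 − (-1.20000e-05)) = -1.56912e-08.
After k=2: 0.000297323.
Correction k=3: B_{6}/6! · (f^{(5)}(15) − f^{(5)}(10)) = 1/30240 · (-1.74803e-07 − (-6.72000e-06)) = 2.16442e-10.
After k=3: 0.000297323.
Correction k=4: B_{8}/8! · (f^{(7)}(15) − f^{(7)}(10)) = −1/1209600 · (-6.99210e-08 − (-6.04800e-06)) = -4.94219e-12.

S_4 ≈ 0.000297323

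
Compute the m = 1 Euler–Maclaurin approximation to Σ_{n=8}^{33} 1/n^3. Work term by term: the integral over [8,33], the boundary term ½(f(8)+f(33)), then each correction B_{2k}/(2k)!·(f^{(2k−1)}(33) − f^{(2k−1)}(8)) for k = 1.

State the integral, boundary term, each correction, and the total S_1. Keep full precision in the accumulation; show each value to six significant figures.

∫_8^33 1/x^3 dx evaluates to 0.00735336.
Boundary: ½(f(8) + f(33)) = ½(0.00195312 + 2.78265e-05) = 0.000990476.
Integral + boundary = 0.00834384.
Correction k=1: B_{2}/2! · (f^{(1)}(33) − f^{(1)}(8)) = 1/12 · (-2.52968e-06 − (-0.000732422)) = 6.08243e-05.

S_1 ≈ 0.00840466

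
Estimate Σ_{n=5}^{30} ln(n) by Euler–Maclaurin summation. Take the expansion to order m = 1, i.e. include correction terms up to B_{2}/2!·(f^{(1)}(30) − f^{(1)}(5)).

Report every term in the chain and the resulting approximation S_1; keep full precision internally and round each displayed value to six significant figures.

S_1 ≈ 71.4802

The integral term ∫_5^30 ln(x) dx = 68.9887.
½[f(5) + f(30)] = ½[1.60944 + 3.40120] = 2.50532.
Running total after boundary: 71.4940.
Order-1 term: 1/12 · (0.0333333 − 0.200000) = -0.0138889.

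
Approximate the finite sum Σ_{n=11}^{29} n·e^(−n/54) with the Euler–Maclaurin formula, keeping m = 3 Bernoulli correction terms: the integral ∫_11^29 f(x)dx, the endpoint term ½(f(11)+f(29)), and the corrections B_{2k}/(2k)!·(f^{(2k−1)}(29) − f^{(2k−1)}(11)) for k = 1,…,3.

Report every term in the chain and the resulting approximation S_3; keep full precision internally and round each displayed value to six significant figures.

S_3 ≈ 256.423

Integral: ∫_11^29 x·e^(−x/54) dx = 243.493.
½[f(11) + f(29)] = ½[8.97274 + 16.9498] = 12.9613.
Running total after boundary: 256.454.
Correction k=1: B_{2}/2! · (f^{(1)}(29) − f^{(1)}(11)) = 1/12 · (0.270591 − 0.649542) = -0.0315792.
Running total after k=1: 256.423.
Correction k=2: B_{4}/4! · (f^{(3)}(29) − f^{(3)}(11)) = −1/720 · (0.000493672 − 0.000782219) = 4.00760e-07.
Running total after k=2: 256.423.
Correction k=3: B_{6}/6! · (f^{(5)}(29) − f^{(5)}(11)) = 1/30240 · (3.06772e-07 − 4.60112e-07) = -5.07076e-12.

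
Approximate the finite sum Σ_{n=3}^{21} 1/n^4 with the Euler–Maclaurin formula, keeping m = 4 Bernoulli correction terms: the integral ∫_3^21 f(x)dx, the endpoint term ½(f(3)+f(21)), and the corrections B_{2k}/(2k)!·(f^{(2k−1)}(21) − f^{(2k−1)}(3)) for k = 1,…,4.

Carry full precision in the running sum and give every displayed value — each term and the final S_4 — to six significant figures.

S_4 ≈ 0.0197890

The integral term ∫_3^21 1/x^4 dx = 0.0123097.
½[f(3) + f(21)] = ½[0.0123457 + 5.14189e-06] = 0.00617541.
Running total after boundary: 0.0184851.
Correction k=1: B_{2}/2! · (f^{(1)}(21) − f^{(1)}(3)) = 1/12 · (-9.79408e-07 − (-0.0164609)) = 0.00137166.
Running total after k=1: 0.0198568.
Correction k=2: B_{4}/4! · (f^{(3)}(21) − f^{(3)}(3)) = −1/720 · (-6.66264e-08 − (-0.0548697)) = -7.62078e-05.
Running total after k=2: 0.0197805.
Correction k=3: B_{6}/6! · (f^{(5)}(21) − f^{(5)}(3)) = 1/30240 · (-8.46049e-09 − (-0.341411)) = 1.12901e-05.
Running total after k=3: 0.0197918.
Correction k=4: B_{8}/8! · (f^{(7)}(21) − f^{(7)}(3)) = −1/1209600 · (-1.72663e-09 − (-3.41411)) = -2.82251e-06.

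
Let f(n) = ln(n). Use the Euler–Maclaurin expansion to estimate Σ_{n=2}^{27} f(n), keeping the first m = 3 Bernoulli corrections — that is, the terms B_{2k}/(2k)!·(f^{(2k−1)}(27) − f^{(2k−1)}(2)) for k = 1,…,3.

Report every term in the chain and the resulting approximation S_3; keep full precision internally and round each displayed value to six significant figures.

S_3 ≈ 64.5575

∫_2^27 ln(x) dx evaluates to 62.6013.
Boundary: ½(f(2) + f(27)) = ½(0.693147 + 3.29584) = 1.99449.
Running total after boundary: 64.5958.
Correction k=1: B_{2}/2! · (f^{(1)}(27) − f^{(1)}(2)) = 1/12 · (0.0370370 − 0.500000) = -0.0385802.
Partial sum through k=1: 64.5572.
Correction k=2: B_{4}/4! · (f^{(3)}(27) − f^{(3)}(2)) = −1/720 · (0.000101611 − 0.250000) = 0.000347081.
Partial sum through k=2: 64.5576.
Correction k=3: B_{6}/6! · (f^{(5)}(27) − f^{(5)}(2)) = 1/30240 · (1.67260e-06 − 0.750000) = -2.48015e-05.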